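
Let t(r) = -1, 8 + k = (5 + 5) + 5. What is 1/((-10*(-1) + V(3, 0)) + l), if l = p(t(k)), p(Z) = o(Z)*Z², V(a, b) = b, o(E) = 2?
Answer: 1/12 ≈ 0.083333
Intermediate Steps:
k = 7 (k = -8 + ((5 + 5) + 5) = -8 + (10 + 5) = -8 + 15 = 7)
p(Z) = 2*Z²
l = 2 (l = 2*(-1)² = 2*1 = 2)
1/((-10*(-1) + V(3, 0)) + l) = 1/((-10*(-1) + 0) + 2) = 1/((10 + 0) + 2) = 1/(10 + 2) = 1/12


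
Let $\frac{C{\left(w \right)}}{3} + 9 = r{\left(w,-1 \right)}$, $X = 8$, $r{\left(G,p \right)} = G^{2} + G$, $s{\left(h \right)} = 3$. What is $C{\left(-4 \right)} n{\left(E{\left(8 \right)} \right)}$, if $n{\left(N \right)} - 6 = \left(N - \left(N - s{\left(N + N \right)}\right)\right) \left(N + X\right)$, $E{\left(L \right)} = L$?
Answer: $486$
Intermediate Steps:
$r{\left(G,p \right)} = G + G^{2}$
$C{\left(w \right)} = -27 + 3 w \left(1 + w\right)$
$n{\left(N \right)} = 30 + 3 N$ ($n{\left(N \right)} = 6 + \left(N - \left(-3 + N\right)\right) \left(N + 8\right) = 6 + 3 \left(8 + N\right) = 6 + \left(24 + 3 N\right) = 30 + 3 N$)
$C{\left(-4 \right)} n{\left(E{\left(8 \right)} \right)} = \left(-27 + 3 \left(-4\right) \left(1 - 4\right)\right) \left(30 + 3 \cdot 8\right) = \left(-27 + 3 \left(-4\right) \left(-3\right)\right) \left(30 + 24\right) = \left(-27 + 36\right) 54 = 9 \cdot 54 = 486$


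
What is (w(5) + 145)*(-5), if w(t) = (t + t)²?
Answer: -1225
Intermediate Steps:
w(t) = 4*t² (w(t) = (2*t)² = 4*t²)
(w(5) + 145)*(-5) = (4*5² + 145)*(-5) = (4*25 + 145)*(-5) = (100 + 145)*(-5) = 245*(-5) = -1225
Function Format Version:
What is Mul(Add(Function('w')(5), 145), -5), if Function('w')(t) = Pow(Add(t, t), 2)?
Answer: -1225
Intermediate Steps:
Function('w')(t) = Mul(4, Pow(t, 2)) (Function('w')(t) = Pow(Mul(2, t), 2) = Mul(4, Pow(t, 2)))
Mul(Add(Function('w')(5), 145), -5) = Mul(Add(Mul(4, Pow(5, 2)), 145), -5) = Mul(Add(Mul(4, 25), 145), -5) = Mul(Add(100, 145), -5) = Mul(245, -5) = -1225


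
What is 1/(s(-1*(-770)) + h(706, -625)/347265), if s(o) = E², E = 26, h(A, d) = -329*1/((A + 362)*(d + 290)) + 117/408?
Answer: 4224312037800/2855634941052341 ≈ 0.0014793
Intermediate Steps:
h(A, d) = 39/136 - 329/((290 + d)*(362 + A)) (h(A, d) = -329*1/((290 + d)*(362 + A)) + 117*(1/408) = -329*1/((290 + d)*(362 + A)) + 39/136 = -329/((290 + d)*(362 + A)) + 39/136 = 39/136 - 329/((290 + d)*(362 + A)))
s(o) = 676 (s(o) = 26² = 676)
1/(s(-1*(-770)) + h(706, -625)/347265) = 1/(676 + ((4049476 + 11310*706 + 14118*(-625) + 39*706*(-625))/(136*(104980 + 290*706 + 362*(-625) + 706*(-625))))/347265) = 1/(676 + ((4049476 + 7984860 - 8823750 - 17208750)/(136*(104980 + 204740 - 226250 - 441250)))*(1/347265)) = 1/(676 + ((1/136)*(-13998164)/(-357780))*(1/347265)) = 1/(676 + ((1/136)*(-1/357780)*(-13998164))*(1/347265)) = 1/(676 + (3499541/12164520)*(1/347265)) = 1/(676 + 3499541/4224312037800) = 1/(2855634941052341/4224312037800) = 4224312037800/2855634941052341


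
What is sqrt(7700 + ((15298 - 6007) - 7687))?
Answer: 2*sqrt(2326) ≈ 96.457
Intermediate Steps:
sqrt(7700 + ((15298 - 6007) - 7687)) = sqrt(7700 + (9291 - 7687)) = sqrt(7700 + 1604) = sqrt(9304) = 2*sqrt(2326)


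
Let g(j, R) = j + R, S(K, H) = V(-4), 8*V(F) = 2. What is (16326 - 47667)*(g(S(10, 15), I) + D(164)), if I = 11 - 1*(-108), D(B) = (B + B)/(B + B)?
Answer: -15075021/4 ≈ -3.7688e+6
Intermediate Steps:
D(B) = 1 (D(B) = (2*B)/((2*B)) = (2*B)*(1/(2*B)) = 1)
V(F) = ¼ (V(F) = (⅛)*2 = ¼)
I = 119 (I = 11 + 108 = 119)
S(K, H) = ¼
g(j, R) = R + j
(16326 - 47667)*(g(S(10, 15), I) + D(164)) = (16326 - 47667)*((119 + ¼) + 1) = -31341*(477/4 + 1) = -31341*481/4 = -15075021/4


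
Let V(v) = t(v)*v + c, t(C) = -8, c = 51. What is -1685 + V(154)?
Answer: -2866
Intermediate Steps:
V(v) = 51 - 8*v (V(v) = -8*v + 51 = 51 - 8*v)
-1685 + V(154) = -1685 + (51 - 8*154) = -1685 + (51 - 1232) = -1685 - 1181 = -2866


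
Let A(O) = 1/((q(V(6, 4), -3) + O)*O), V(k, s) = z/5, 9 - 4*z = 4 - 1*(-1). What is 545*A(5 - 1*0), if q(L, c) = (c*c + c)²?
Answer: 109/41 ≈ 2.6585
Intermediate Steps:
z = 1 (z = 9/4 - (4 - 1*(-1))/4 = 9/4 - (4 + 1)/4 = 9/4 - ¼*5 = 9/4 - 5/4 = 1)
V(k, s) = ⅕ (V(k, s) = 1/5 = 1*(⅕) = ⅕)
q(L, c) = (c + c²)² (q(L, c) = (c² + c)² = (c + c²)²)
A(O) = 1/(O*(36 + O)) (A(O) = 1/(((-3)²*(1 - 3)² + O)*O) = 1/((9*(-2)² + O)*O) = 1/((9*4 + O)*O) = 1/((36 + O)*O) = 1/(O*(36 + O)))
545*A(5 - 1*0) = 545*(1/((5 - 1*0)*(36 + (5 - 1*0)))) = 545*(1/((5 + 0)*(36 + (5 + 0)))) = 545*(1/(5*(36 + 5))) = 545*((⅕)/41) = 545*((⅕)*(1/41)) = 545*(1/205) = 109/41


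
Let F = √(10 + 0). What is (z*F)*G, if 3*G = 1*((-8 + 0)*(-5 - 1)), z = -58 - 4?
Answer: -992*√10 ≈ -3137.0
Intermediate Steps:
F = √10 ≈ 3.1623
z = -62
G = 16 (G = (1*((-8 + 0)*(-5 - 1)))/3 = (1*(-8*(-6)))/3 = (1*48)/3 = (⅓)*48 = 16)
(z*F)*G = -62*√10*16 = -992*√10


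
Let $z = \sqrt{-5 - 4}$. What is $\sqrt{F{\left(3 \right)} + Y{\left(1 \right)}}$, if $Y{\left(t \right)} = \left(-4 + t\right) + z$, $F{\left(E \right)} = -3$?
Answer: $\sqrt{-6 + 3 i} \approx 0.59506 + 2.5207 i$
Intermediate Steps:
$z = 3 i$ ($z = \sqrt{-9} = 3 i \approx 3.0 i$)
$Y{\left(t \right)} = -4 + t + 3 i$ ($Y{\left(t \right)} = \left(-4 + t\right) + 3 i = -4 + t + 3 i$)
$\sqrt{F{\left(3 \right)} + Y{\left(1 \right)}} = \sqrt{-3 + \left(-4 + 1 + 3 i\right)} = \sqrt{-3 - \left(3 - 3 i\right)} = \sqrt{-6 + 3 i}$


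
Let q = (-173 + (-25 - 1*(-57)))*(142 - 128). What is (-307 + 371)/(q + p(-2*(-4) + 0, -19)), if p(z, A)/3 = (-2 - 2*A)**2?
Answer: 32/957 ≈ 0.033438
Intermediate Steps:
p(z, A) = 3*(-2 - 2*A)**2
q = -1974 (q = (-173 + (-25 + 57))*14 = (-173 + 32)*14 = -141*14 = -1974)
(-307 + 371)/(q + p(-2*(-4) + 0, -19)) = (-307 + 371)/(-1974 + 12*(1 - 19)**2) = 64/(-1974 + 12*(-18)**2) = 64/(-1974 + 12*324) = 64/(-1974 + 3888) = 64/1914 = 64*(1/1914) = 32/957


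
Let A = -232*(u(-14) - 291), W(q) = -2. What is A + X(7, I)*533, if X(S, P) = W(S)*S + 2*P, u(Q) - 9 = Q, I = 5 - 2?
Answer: 64408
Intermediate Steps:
I = 3
u(Q) = 9 + Q
X(S, P) = -2*S + 2*P
A = 68672 (A = -232*((9 - 14) - 291) = -232*(-5 - 291) = -232*(-296) = 68672)
A + X(7, I)*533 = 68672 + (-2*7 + 2*3)*533 = 68672 + (-14 + 6)*533 = 68672 - 8*533 = 68672 - 4264 = 64408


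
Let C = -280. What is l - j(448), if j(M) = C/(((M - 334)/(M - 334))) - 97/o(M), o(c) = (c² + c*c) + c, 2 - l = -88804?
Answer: 35799743713/401856 ≈ 89086.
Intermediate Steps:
l = 88806 (l = 2 - 1*(-88804) = 2 + 88804 = 88806)
o(c) = c + 2*c² (o(c) = (c² + c²) + c = 2*c² + c = c + 2*c²)
j(M) = -280 - 97/(M*(1 + 2*M)) (j(M) = -280/((M - 334)/(M - 334)) - 97*1/(M*(1 + 2*M)) = -280/((-334 + M)/(-334 + M)) - 97/(M*(1 + 2*M)) = -280/1 - 97/(M*(1 + 2*M)) = -280*1 - 97/(M*(1 + 2*M)) = -280 - 97/(M*(1 + 2*M)))
l - j(448) = 88806 - (-97 - 280*448*(1 + 2*448))/(448*(1 + 2*448)) = 88806 - (-97 - 280*448*(1 + 896))/(448*(1 + 896)) = 88806 - (-97 - 280*448*897)/(448*897) = 88806 - (-97 - 112519680)/(448*897) = 88806 - (-112519777)/(448*897) = 88806 - 1*(-112519777/401856) = 88806 + 112519777/401856 = 35799743713/401856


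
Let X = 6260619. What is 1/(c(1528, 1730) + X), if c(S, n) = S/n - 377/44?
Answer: 38060/238278866651 ≈ 1.5973e-7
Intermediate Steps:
c(S, n) = -377/44 + S/n (c(S, n) = S/n - 377*1/44 = S/n - 377/44 = -377/44 + S/n)
1/(c(1528, 1730) + X) = 1/((-377/44 + 1528/1730) + 6260619) = 1/((-377/44 + 1528*(1/1730)) + 6260619) = 1/((-377/44 + 764/865) + 6260619) = 1/(-292489/38060 + 6260619) = 1/(238278866651/38060) = 38060/238278866651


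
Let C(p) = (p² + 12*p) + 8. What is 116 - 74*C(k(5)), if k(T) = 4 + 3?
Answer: -10318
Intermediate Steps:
k(T) = 7
C(p) = 8 + p² + 12*p
116 - 74*C(k(5)) = 116 - 74*(8 + 7² + 12*7) = 116 - 74*(8 + 49 + 84) = 116 - 74*141 = 116 - 10434 = -10318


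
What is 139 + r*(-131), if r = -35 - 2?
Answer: 4986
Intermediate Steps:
r = -37
139 + r*(-131) = 139 - 37*(-131) = 139 + 4847 = 4986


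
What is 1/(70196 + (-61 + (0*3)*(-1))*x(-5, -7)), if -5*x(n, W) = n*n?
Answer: 1/70501 ≈ 1.4184e-5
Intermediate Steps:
x(n, W) = -n²/5 (x(n, W) = -n*n/5 = -n²/5)
1/(70196 + (-61 + (0*3)*(-1))*x(-5, -7)) = 1/(70196 + (-61 + (0*3)*(-1))*(-⅕*(-5)²)) = 1/(70196 + (-61 + 0*(-1))*(-⅕*25)) = 1/(70196 + (-61 + 0)*(-5)) = 1/(70196 - 61*(-5)) = 1/(70196 + 305) = 1/70501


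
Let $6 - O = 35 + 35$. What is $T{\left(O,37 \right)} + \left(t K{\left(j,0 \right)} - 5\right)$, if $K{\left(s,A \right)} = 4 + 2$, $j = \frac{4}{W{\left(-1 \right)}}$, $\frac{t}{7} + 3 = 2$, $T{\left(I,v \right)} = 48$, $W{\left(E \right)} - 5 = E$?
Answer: $1$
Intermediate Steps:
$O = -64$ ($O = 6 - \left(35 + 35\right) = 6 - 70 = -64$)
$W{\left(E \right)} = 5 + E$
$t = -7$ ($t = -21 + 7 \cdot 2 = -21 + 14 = -7$)
$j = 1$ ($j = \frac{4}{5 - 1} = \frac{4}{4} = 4 \cdot \frac{1}{4} = 1$)
$K{\left(s,A \right)} = 6$
$T{\left(O,37 \right)} + \left(t K{\left(j,0 \right)} - 5\right) = 48 - 47 = 1$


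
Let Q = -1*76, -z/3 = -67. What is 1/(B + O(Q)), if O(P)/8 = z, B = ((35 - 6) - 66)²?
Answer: 1/2977 ≈ 0.00033591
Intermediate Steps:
z = 201 (z = -3*(-67) = 201)
Q = -76
B = 1369 (B = (29 - 66)² = (-37)² = 1369)
O(P) = 1608 (O(P) = 8*201 = 1608)
1/(B + O(Q)) = 1/(1369 + 1608) = 1/2977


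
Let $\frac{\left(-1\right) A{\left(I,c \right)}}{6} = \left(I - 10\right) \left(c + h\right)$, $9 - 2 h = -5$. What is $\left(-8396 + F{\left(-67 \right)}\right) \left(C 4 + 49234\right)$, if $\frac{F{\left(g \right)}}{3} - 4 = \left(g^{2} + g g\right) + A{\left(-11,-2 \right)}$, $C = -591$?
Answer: $958022800$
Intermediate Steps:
$h = 7$ ($h = \frac{9}{2} - - \frac{5}{2} = \frac{9}{2} + \frac{5}{2} = 7$)
$A{\left(I,c \right)} = - 6 \left(-10 + I\right) \left(7 + c\right)$ ($A{\left(I,c \right)} = - 6 \left(I - 10\right) \left(c + 7\right) = - 6 \left(-10 + I\right) \left(7 + c\right)$)
$F{\left(g \right)} = 1902 + 6 g^{2}$ ($F{\left(g \right)} = 12 + 3 \left(\left(g^{2} + g g\right) + \left(420 - -462 + 60 \left(-2\right) - \left(-66\right) \left(-2\right)\right)\right) = 12 + 3 \left(\left(g^{2} + g^{2}\right) + \left(420 + 462 - 120 - 132\right)\right) = 12 + 3 \left(2 g^{2} + 630\right) = 12 + 3 \left(630 + 2 g^{2}\right) = 12 + \left(1890 + 6 g^{2}\right) = 1902 + 6 g^{2}$)
$\left(-8396 + F{\left(-67 \right)}\right) \left(C 4 + 49234\right) = \left(-8396 + \left(1902 + 6 \left(-67\right)^{2}\right)\right) \left(\left(-591\right) 4 + 49234\right) = \left(-8396 + \left(1902 + 6 \cdot 4489\right)\right) \left(-2364 + 49234\right) = \left(-8396 + \left(1902 + 26934\right)\right) 46870 = \left(-8396 + 28836\right) 46870 = 20440 \cdot 46870 = 958022800$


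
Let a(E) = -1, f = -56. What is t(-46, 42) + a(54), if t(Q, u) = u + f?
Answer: -15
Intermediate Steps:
t(Q, u) = -56 + u (t(Q, u) = u - 56 = -56 + u)
t(-46, 42) + a(54) = (-56 + 42) - 1 = -14 - 1 = -15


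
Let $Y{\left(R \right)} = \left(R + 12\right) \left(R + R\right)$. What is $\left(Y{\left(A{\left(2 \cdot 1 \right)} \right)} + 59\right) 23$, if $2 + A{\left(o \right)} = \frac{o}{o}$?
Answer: $851$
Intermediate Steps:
$A{\left(o \right)} = -1$ ($A{\left(o \right)} = -2 + \frac{o}{o} = -2 + 1 = -1$)
$Y{\left(R \right)} = 2 R \left(12 + R\right)$ ($Y{\left(R \right)} = \left(12 + R\right) 2 R = 2 R \left(12 + R\right)$)
$\left(Y{\left(A{\left(2 \cdot 1 \right)} \right)} + 59\right) 23 = \left(2 \left(-1\right) \left(12 - 1\right) + 59\right) 23 = \left(2 \left(-1\right) 11 + 59\right) 23 = \left(-22 + 59\right) 23 = 37 \cdot 23 = 851$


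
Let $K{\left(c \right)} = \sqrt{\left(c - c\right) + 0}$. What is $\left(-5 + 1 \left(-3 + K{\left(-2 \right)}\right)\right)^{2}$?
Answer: $64$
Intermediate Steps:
$K{\left(c \right)} = 0$ ($K{\left(c \right)} = \sqrt{0 + 0} = \sqrt{0} = 0$)
$\left(-5 + 1 \left(-3 + K{\left(-2 \right)}\right)\right)^{2} = \left(-5 + 1 \left(-3 + 0\right)\right)^{2} = \left(-5 + 1 \left(-3\right)\right)^{2} = \left(-5 - 3\right)^{2} = \left(-8\right)^{2} = 64$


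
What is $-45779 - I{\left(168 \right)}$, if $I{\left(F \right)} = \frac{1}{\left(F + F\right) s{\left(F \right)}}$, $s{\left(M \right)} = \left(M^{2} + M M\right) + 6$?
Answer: $- \frac{868360975777}{18968544} \approx -45779.0$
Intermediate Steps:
$s{\left(M \right)} = 6 + 2 M^{2}$ ($s{\left(M \right)} = \left(M^{2} + M^{2}\right) + 6 = 2 M^{2} + 6 = 6 + 2 M^{2}$)
$I{\left(F \right)} = \frac{1}{2 F \left(6 + 2 F^{2}\right)}$ ($I{\left(F \right)} = \frac{1}{\left(F + F\right) \left(6 + 2 F^{2}\right)} = \frac{1}{2 F \left(6 + 2 F^{2}\right)}$)
$-45779 - I{\left(168 \right)} = -45779 - \frac{1}{4 \cdot 168 \left(3 + 168^{2}\right)} = -45779 - \frac{1}{4} \cdot \frac{1}{168} \frac{1}{3 + 28224} = -45779 - \frac{1}{4} \cdot \frac{1}{168} \cdot \frac{1}{28227} = -45779 - \frac{1}{18968544} = - \frac{868360975777}{18968544}$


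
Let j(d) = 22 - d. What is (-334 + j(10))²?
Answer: 103684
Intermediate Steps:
(-334 + j(10))² = (-334 + (22 - 1*10))² = (-334 + (22 - 10))² = (-334 + 12)² = (-322)² = 103684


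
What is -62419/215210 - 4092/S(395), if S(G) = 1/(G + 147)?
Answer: -477306573859/215210 ≈ -2.2179e+6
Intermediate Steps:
S(G) = 1/(147 + G)
-62419/215210 - 4092/S(395) = -62419/215210 - 4092/(1/(147 + 395)) = -62419*1/215210 - 4092/(1/542) = -62419/215210 - 4092/1/542 = -62419/215210 - 4092*542 = -62419/215210 - 2217864 = -477306573859/215210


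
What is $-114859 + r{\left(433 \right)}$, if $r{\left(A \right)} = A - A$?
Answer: $-114859$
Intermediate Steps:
$r{\left(A \right)} = 0$
$-114859 + r{\left(433 \right)} = -114859 + 0 = -114859$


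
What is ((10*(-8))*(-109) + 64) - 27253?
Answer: -18469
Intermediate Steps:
((10*(-8))*(-109) + 64) - 27253 = (-80*(-109) + 64) - 27253 = (8720 + 64) - 27253 = 8784 - 27253 = -18469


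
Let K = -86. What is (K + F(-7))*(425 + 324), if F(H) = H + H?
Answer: -74900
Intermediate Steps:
F(H) = 2*H
(K + F(-7))*(425 + 324) = (-86 + 2*(-7))*(425 + 324) = (-86 - 14)*749 = -100*749 = -74900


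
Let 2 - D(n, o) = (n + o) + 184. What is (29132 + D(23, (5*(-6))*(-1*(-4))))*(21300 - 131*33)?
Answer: 493130919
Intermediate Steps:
D(n, o) = -182 - n - o (D(n, o) = 2 - ((n + o) + 184) = 2 - (184 + n + o) = 2 + (-184 - n - o) = -182 - n - o)
(29132 + D(23, (5*(-6))*(-1*(-4))))*(21300 - 131*33) = (29132 + (-182 - 1*23 - 5*(-6)*(-1*(-4))))*(21300 - 131*33) = (29132 + (-182 - 23 - (-30)*4))*(21300 - 4323) = (29132 + (-182 - 23 - 1*(-120)))*16977 = (29132 + (-182 - 23 + 120))*16977 = (29132 - 85)*16977 = 29047*16977 = 493130919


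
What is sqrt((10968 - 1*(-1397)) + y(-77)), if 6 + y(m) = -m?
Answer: 2*sqrt(3109) ≈ 111.52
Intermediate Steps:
y(m) = -6 - m
sqrt((10968 - 1*(-1397)) + y(-77)) = sqrt((10968 - 1*(-1397)) + (-6 - 1*(-77))) = sqrt((10968 + 1397) + (-6 + 77)) = sqrt(12365 + 71) = sqrt(12436) = 2*sqrt(3109)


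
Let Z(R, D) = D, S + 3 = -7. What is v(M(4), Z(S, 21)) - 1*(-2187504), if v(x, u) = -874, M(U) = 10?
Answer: 2186630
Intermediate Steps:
S = -10 (S = -3 - 7 = -10)
v(M(4), Z(S, 21)) - 1*(-2187504) = -874 - 1*(-2187504) = -874 + 2187504 = 2186630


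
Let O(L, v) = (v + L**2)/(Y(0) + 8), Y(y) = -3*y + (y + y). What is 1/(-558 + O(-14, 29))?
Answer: -8/4239 ≈ -0.0018872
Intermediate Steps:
Y(y) = -y (Y(y) = -3*y + 2*y = -y)
O(L, v) = v/8 + L**2/8 (O(L, v) = (v + L**2)/(-1*0 + 8) = (v + L**2)/(0 + 8) = (v + L**2)/8 = (v + L**2)*(1/8) = v/8 + L**2/8)
1/(-558 + O(-14, 29)) = 1/(-558 + ((1/8)*29 + (1/8)*(-14)**2)) = 1/(-558 + (29/8 + (1/8)*196)) = 1/(-558 + (29/8 + 49/2)) = 1/(-558 + 225/8) = 1/(-4239/8) = -8/4239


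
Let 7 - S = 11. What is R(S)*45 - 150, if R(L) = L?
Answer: -330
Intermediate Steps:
S = -4 (S = 7 - 1*11 = 7 - 11 = -4)
R(S)*45 - 150 = -4*45 - 150 = -180 - 150 = -330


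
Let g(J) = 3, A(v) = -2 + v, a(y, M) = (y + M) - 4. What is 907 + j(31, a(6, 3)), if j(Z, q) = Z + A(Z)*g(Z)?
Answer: 1025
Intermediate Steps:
a(y, M) = -4 + M + y (a(y, M) = (M + y) - 4 = -4 + M + y)
j(Z, q) = -6 + 4*Z (j(Z, q) = Z + (-2 + Z)*3 = Z + (-6 + 3*Z) = -6 + 4*Z)
907 + j(31, a(6, 3)) = 907 + (-6 + 4*31) = 907 + (-6 + 124) = 907 + 118 = 1025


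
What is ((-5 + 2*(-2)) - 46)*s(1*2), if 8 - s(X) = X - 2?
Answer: -440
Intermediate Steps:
s(X) = 10 - X (s(X) = 8 - (X - 2) = 8 - (-2 + X) = 8 + (2 - X) = 10 - X)
((-5 + 2*(-2)) - 46)*s(1*2) = ((-5 + 2*(-2)) - 46)*(10 - 2) = ((-5 - 4) - 46)*(10 - 1*2) = (-9 - 46)*(10 - 2) = -55*8 = -440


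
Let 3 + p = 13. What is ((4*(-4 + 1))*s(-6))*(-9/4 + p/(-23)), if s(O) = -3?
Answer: -2223/23 ≈ -96.652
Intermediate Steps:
p = 10 (p = -3 + 13 = 10)
((4*(-4 + 1))*s(-6))*(-9/4 + p/(-23)) = ((4*(-4 + 1))*(-3))*(-9/4 + 10/(-23)) = ((4*(-3))*(-3))*(-9*1/4 + 10*(-1/23)) = (-12*(-3))*(-9/4 - 10/23) = 36*(-247/92) = -2223/23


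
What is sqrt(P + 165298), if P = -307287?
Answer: I*sqrt(141989) ≈ 376.81*I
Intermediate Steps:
sqrt(P + 165298) = sqrt(-307287 + 165298) = sqrt(-141989) = I*sqrt(141989)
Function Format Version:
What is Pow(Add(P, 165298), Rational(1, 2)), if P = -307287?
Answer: Mul(I, Pow(141989, Rational(1, 2))) ≈ Mul(376.81, I)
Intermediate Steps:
Pow(Add(P, 165298), Rational(1, 2)) = Pow(Add(-307287, 165298), Rational(1, 2)) = Pow(-141989, Rational(1, 2)) = Mul(I, Pow(141989, Rational(1, 2)))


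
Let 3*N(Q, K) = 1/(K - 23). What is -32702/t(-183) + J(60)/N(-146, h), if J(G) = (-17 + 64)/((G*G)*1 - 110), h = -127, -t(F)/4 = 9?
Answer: 5668429/6282 ≈ 902.33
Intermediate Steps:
t(F) = -36 (t(F) = -4*9 = -36)
N(Q, K) = 1/(3*(-23 + K)) (N(Q, K) = 1/(3*(K - 23)) = 1/(3*(-23 + K)))
J(G) = 47/(-110 + G²) (J(G) = 47/(G²*1 - 110) = 47/(G² - 110) = 47/(-110 + G²))
-32702/t(-183) + J(60)/N(-146, h) = -32702/(-36) + (47/(-110 + 60²))/((1/(3*(-23 - 127)))) = -32702*(-1/36) + (47/(-110 + 3600))/(((⅓)/(-150))) = 16351/18 + (47/3490)/(((⅓)*(-1/150))) = 16351/18 + (47*(1/3490))/(-1/450) = 16351/18 + (47/3490)*(-450) = 16351/18 - 2115/349 = 5668429/6282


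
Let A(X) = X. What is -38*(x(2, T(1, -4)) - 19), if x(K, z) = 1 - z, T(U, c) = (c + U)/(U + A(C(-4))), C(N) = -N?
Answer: 3306/5 ≈ 661.20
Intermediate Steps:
T(U, c) = (U + c)/(4 + U) (T(U, c) = (c + U)/(U - 1*(-4)) = (U + c)/(U + 4) = (U + c)/(4 + U))
-38*(x(2, T(1, -4)) - 19) = -38*((1 - (1 - 4)/(4 + 1)) - 19) = -38*((1 - (-3)/5) - 19) = -38*((1 - 1*(-⅗)) - 19) = -38*((1 + ⅗) - 19) = -38*(8/5 - 19) = -38*(-87/5) = 3306/5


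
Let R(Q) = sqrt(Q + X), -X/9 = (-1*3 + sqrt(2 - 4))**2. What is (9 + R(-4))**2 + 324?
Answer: 324 + (9 + sqrt(-67 + 54*I*sqrt(2)))**2 ≈ 412.86 + 241.63*I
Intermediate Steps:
X = -9*(-3 + I*sqrt(2))**2 (X = -9*(-1*3 + sqrt(2 - 4))**2 = -9*(-3 + sqrt(-2))**2 = -9*(-3 + I*sqrt(2))**2 ≈ -63.0 + 76.368*I)
R(Q) = sqrt(-63 + Q + 54*I*sqrt(2)) (R(Q) = sqrt(Q + (-63 + 54*I*sqrt(2))) = sqrt(-63 + Q + 54*I*sqrt(2)))
(9 + R(-4))**2 + 324 = (9 + sqrt(-63 - 4 + 54*I*sqrt(2)))**2 + 324 = (9 + sqrt(-67 + 54*I*sqrt(2)))**2 + 324 = 324 + (9 + sqrt(-67 + 54*I*sqrt(2)))**2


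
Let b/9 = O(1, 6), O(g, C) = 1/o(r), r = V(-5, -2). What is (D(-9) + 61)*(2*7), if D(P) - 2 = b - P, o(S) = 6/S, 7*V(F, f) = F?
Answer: 993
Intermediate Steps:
V(F, f) = F/7
r = -5/7 (r = (1/7)*(-5) = -5/7 ≈ -0.71429)
O(g, C) = -5/42 (O(g, C) = 1/(6/(-5/7)) = 1/(6*(-7/5)) = 1/(-42/5) = -5/42)
b = -15/14 (b = 9*(-5/42) = -15/14 ≈ -1.0714)
D(P) = 13/14 - P (D(P) = 2 + (-15/14 - P) = 13/14 - P)
(D(-9) + 61)*(2*7) = ((13/14 - 1*(-9)) + 61)*(2*7) = ((13/14 + 9) + 61)*14 = (139/14 + 61)*14 = (993/14)*14 = 993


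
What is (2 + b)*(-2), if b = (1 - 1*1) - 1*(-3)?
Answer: -10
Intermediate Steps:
b = 3 (b = (1 - 1) + 3 = 0 + 3 = 3)
(2 + b)*(-2) = (2 + 3)*(-2) = 5*(-2) = -10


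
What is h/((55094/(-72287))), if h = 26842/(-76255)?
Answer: 970163827/2100596485 ≈ 0.46185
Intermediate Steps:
h = -26842/76255 (h = 26842*(-1/76255) = -26842/76255 ≈ -0.35200)
h/((55094/(-72287))) = -26842/(76255*(55094/(-72287))) = -26842/(76255*(55094*(-1/72287))) = -26842/(76255*(-55094/72287)) = -26842/76255*(-72287/55094) = 970163827/2100596485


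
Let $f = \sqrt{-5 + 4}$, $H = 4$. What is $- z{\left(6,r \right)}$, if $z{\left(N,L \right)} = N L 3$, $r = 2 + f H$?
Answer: $-36 - 72 i \approx -36.0 - 72.0 i$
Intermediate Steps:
$f = i$ ($f = \sqrt{-1} = i \approx 1.0 i$)
$r = 2 + 4 i$ ($r = 2 + i 4 = 2 + 4 i \approx 2.0 + 4.0 i$)
$z{\left(N,L \right)} = 3 L N$ ($z{\left(N,L \right)} = L N 3 = 3 L N$)
$- z{\left(6,r \right)} = - 3 \left(2 + 4 i\right) 6 = - (36 + 72 i) = -36 - 72 i$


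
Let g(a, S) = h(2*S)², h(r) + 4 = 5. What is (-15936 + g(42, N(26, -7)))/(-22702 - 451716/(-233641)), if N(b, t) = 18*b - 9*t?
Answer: 3723069335/5303666266 ≈ 0.70198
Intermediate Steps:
N(b, t) = -9*t + 18*b
h(r) = 1 (h(r) = -4 + 5 = 1)
g(a, S) = 1 (g(a, S) = 1² = 1)
(-15936 + g(42, N(26, -7)))/(-22702 - 451716/(-233641)) = (-15936 + 1)/(-22702 - 451716/(-233641)) = -15935/(-22702 - 451716*(-1/233641)) = -15935/(-22702 + 451716/233641) = -15935/(-5303666266/233641) = -15935*(-233641/5303666266) = 3723069335/5303666266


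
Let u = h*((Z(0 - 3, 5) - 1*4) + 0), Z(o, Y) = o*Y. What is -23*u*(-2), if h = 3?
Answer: -2622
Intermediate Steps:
Z(o, Y) = Y*o
u = -57 (u = 3*((5*(0 - 3) - 1*4) + 0) = 3*((5*(-3) - 4) + 0) = 3*((-15 - 4) + 0) = 3*(-19 + 0) = 3*(-19) = -57)
-23*u*(-2) = -23*(-57)*(-2) = 1311*(-2) = -2622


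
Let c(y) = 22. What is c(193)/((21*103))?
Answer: 22/2163 ≈ 0.010171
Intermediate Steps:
c(193)/((21*103)) = 22/((21*103)) = 22/2163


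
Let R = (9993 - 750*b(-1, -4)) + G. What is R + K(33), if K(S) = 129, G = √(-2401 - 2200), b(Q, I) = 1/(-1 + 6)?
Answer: 9972 + I*√4601 ≈ 9972.0 + 67.831*I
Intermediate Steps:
b(Q, I) = ⅕ (b(Q, I) = 1/5 = ⅕)
G = I*√4601 (G = √(-4601) = I*√4601 ≈ 67.831*I)
R = 9843 + I*√4601 (R = (9993 - 750*⅕) + I*√4601 = (9993 - 150) + I*√4601 = 9843 + I*√4601 ≈ 9843.0 + 67.831*I)
R + K(33) = (9843 + I*√4601) + 129 = 9972 + I*√4601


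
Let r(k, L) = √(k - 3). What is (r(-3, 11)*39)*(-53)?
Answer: -2067*I*√6 ≈ -5063.1*I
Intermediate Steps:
r(k, L) = √(-3 + k)
(r(-3, 11)*39)*(-53) = (√(-3 - 3)*39)*(-53) = (√(-6)*39)*(-53) = ((I*√6)*39)*(-53) = (39*I*√6)*(-53) = -2067*I*√6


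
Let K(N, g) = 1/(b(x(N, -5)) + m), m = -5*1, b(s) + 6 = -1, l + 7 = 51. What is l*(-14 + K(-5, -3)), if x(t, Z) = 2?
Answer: -1859/3 ≈ -619.67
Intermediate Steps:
l = 44 (l = -7 + 51 = 44)
b(s) = -7 (b(s) = -6 - 1 = -7)
m = -5
K(N, g) = -1/12 (K(N, g) = 1/(-7 - 5) = 1/(-12) = -1/12)
l*(-14 + K(-5, -3)) = 44*(-14 - 1/12) = 44*(-169/12) = -1859/3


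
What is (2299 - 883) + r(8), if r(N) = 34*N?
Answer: 1688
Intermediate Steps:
(2299 - 883) + r(8) = (2299 - 883) + 34*8 = 1416 + 272 = 1688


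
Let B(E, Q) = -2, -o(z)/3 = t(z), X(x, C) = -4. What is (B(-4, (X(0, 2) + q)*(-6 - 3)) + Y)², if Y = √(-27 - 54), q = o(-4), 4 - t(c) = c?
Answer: (2 - 9*I)² ≈ -77.0 - 36.0*I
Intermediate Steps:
t(c) = 4 - c
o(z) = -12 + 3*z (o(z) = -3*(4 - z) = -12 + 3*z)
q = -24 (q = -12 + 3*(-4) = -12 - 12 = -24)
Y = 9*I (Y = √(-81) = 9*I ≈ 9.0*I)
(B(-4, (X(0, 2) + q)*(-6 - 3)) + Y)² = (-2 + 9*I)²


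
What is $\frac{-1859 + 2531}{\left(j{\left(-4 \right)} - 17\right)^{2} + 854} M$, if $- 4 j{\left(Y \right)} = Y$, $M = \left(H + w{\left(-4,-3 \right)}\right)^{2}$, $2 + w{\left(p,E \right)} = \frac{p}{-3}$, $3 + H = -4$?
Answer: $\frac{59248}{1665} \approx 35.584$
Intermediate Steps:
$H = -7$ ($H = -3 - 4 = -7$)
$w{\left(p,E \right)} = -2 - \frac{p}{3}$ ($w{\left(p,E \right)} = -2 + \frac{p}{-3} = -2 + p \left(- \frac{1}{3}\right) = -2 - \frac{p}{3}$)
$M = \frac{529}{9}$ ($M = \left(-7 - \frac{2}{3}\right)^{2} = \left(- \frac{23}{3}\right)^{2} = \frac{529}{9} \approx 58.778$)
$j{\left(Y \right)} = - \frac{Y}{4}$
$\frac{-1859 + 2531}{\left(j{\left(-4 \right)} - 17\right)^{2} + 854} M = \frac{-1859 + 2531}{\left(\left(- \frac{1}{4}\right) \left(-4\right) - 17\right)^{2} + 854} \cdot \frac{529}{9} = \frac{672}{\left(1 - 17\right)^{2} + 854} \cdot \frac{529}{9} = \frac{672}{\left(-16\right)^{2} + 854} \cdot \frac{529}{9} = \frac{672}{256 + 854} \cdot \frac{529}{9} = \frac{672}{1110} \cdot \frac{529}{9} = 672 \cdot \frac{1}{1110} \cdot \frac{529}{9} = \frac{112}{185} \cdot \frac{529}{9} = \frac{59248}{1665}$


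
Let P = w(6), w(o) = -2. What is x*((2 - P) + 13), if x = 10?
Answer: 170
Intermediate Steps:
P = -2
x*((2 - P) + 13) = 10*((2 - 1*(-2)) + 13) = 10*((2 + 2) + 13) = 10*(4 + 13) = 10*17 = 170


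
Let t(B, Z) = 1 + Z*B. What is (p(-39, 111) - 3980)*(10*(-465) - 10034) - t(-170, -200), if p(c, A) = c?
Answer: 58980995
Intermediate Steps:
t(B, Z) = 1 + B*Z
(p(-39, 111) - 3980)*(10*(-465) - 10034) - t(-170, -200) = (-39 - 3980)*(10*(-465) - 10034) - (1 - 170*(-200)) = -4019*(-4650 - 10034) - (1 + 34000) = -4019*(-14684) - 1*34001 = 59014996 - 34001 = 58980995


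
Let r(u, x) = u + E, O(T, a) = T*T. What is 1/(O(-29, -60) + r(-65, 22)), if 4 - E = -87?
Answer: 1/867 ≈ 0.0011534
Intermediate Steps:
E = 91 (E = 4 - 1*(-87) = 4 + 87 = 91)
O(T, a) = T**2
r(u, x) = 91 + u (r(u, x) = u + 91 = 91 + u)
1/(O(-29, -60) + r(-65, 22)) = 1/((-29)**2 + (91 - 65)) = 1/(841 + 26) = 1/867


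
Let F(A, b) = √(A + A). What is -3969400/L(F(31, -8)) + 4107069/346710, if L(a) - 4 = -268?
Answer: 57388122509/3813810 ≈ 15047.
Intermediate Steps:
F(A, b) = √2*√A (F(A, b) = √(2*A) = √2*√A)
L(a) = -264 (L(a) = 4 - 268 = -264)
-3969400/L(F(31, -8)) + 4107069/346710 = -3969400/(-264) + 4107069/346710 = -3969400*(-1/264) + 4107069*(1/346710) = 496175/33 + 1369023/115570 = 57388122509/3813810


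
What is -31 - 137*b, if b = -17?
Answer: 2298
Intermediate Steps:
-31 - 137*b = -31 - 137*(-17) = -31 + 2329 = 2298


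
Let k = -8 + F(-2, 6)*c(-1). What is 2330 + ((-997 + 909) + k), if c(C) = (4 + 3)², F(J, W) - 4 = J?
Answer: 2332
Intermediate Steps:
F(J, W) = 4 + J
c(C) = 49 (c(C) = 7² = 49)
k = 90 (k = -8 + (4 - 2)*49 = -8 + 2*49 = -8 + 98 = 90)
2330 + ((-997 + 909) + k) = 2330 + ((-997 + 909) + 90) = 2330 + (-88 + 90) = 2330 + 2 = 2332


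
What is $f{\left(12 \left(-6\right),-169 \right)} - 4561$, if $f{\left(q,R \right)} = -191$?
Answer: $-4752$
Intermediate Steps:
$f{\left(12 \left(-6\right),-169 \right)} - 4561 = -191 - 4561 = -4752$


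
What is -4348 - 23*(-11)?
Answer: -4095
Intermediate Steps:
-4348 - 23*(-11) = -4348 - 1*(-253) = -4348 + 253 = -4095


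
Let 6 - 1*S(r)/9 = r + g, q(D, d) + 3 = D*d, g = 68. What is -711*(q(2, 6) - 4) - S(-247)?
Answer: -5220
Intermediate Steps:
q(D, d) = -3 + D*d
S(r) = -558 - 9*r (S(r) = 54 - 9*(r + 68) = 54 - 9*(68 + r) = 54 + (-612 - 9*r) = -558 - 9*r)
-711*(q(2, 6) - 4) - S(-247) = -711*((-3 + 2*6) - 4) - (-558 - 9*(-247)) = -711*((-3 + 12) - 4) - (-558 + 2223) = -711*(9 - 4) - 1*1665 = -711*5 - 1665 = -3555 - 1665 = -5220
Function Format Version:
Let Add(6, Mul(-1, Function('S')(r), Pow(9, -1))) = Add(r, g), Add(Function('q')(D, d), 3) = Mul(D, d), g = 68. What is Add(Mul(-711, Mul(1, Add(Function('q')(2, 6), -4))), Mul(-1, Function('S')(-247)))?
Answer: -5220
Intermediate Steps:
Function('q')(D, d) = Add(-3, Mul(D, d))
Function('S')(r) = Add(-558, Mul(-9, r)) (Function('S')(r) = Add(54, Mul(-9, Add(r, 68))) = Add(54, Mul(-9, Add(68, r))) = Add(54, Add(-612, Mul(-9, r))) = Add(-558, Mul(-9, r)))
Add(Mul(-711, Mul(1, Add(Function('q')(2, 6), -4))), Mul(-1, Function('S')(-247))) = Add(Mul(-711, Mul(1, Add(Add(-3, Mul(2, 6)), -4))), Mul(-1, Add(-558, Mul(-9, -247)))) = Add(Mul(-711, Mul(1, Add(Add(-3, 12), -4))), Mul(-1, Add(-558, 2223))) = Add(Mul(-711, Mul(1, Add(9, -4))), Mul(-1, 1665)) = Add(Mul(-711, Mul(1, 5)), -1665) = Add(Mul(-711, 5), -1665) = Add(-3555, -1665) = -5220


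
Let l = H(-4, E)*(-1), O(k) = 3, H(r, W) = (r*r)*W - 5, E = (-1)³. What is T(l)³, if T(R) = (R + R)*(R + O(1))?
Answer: 1024192512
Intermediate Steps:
E = -1
H(r, W) = -5 + W*r² (H(r, W) = r²*W - 5 = W*r² - 5 = -5 + W*r²)
l = 21 (l = (-5 - 1*(-4)²)*(-1) = (-5 - 1*16)*(-1) = (-5 - 16)*(-1) = -21*(-1) = 21)
T(R) = 2*R*(3 + R) (T(R) = (R + R)*(R + 3) = (2*R)*(3 + R) = 2*R*(3 + R))
T(l)³ = (2*21*(3 + 21))³ = (2*21*24)³ = 1008³ = 1024192512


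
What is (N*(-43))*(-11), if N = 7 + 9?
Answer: 7568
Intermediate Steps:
N = 16
(N*(-43))*(-11) = (16*(-43))*(-11) = -688*(-11) = 7568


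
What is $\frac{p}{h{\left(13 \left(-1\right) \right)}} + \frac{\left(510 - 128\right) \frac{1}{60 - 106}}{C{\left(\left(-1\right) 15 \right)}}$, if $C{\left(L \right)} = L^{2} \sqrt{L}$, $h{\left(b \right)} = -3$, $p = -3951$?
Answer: $1317 + \frac{191 i \sqrt{15}}{77625} \approx 1317.0 + 0.0095297 i$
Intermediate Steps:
$C{\left(L \right)} = L^{\frac{5}{2}}$
$\frac{p}{h{\left(13 \left(-1\right) \right)}} + \frac{\left(510 - 128\right) \frac{1}{60 - 106}}{C{\left(\left(-1\right) 15 \right)}} = - \frac{3951}{-3} + \frac{\left(510 - 128\right) \frac{1}{60 - 106}}{\left(\left(-1\right) 15\right)^{\frac{5}{2}}} = \left(-3951\right) \left(- \frac{1}{3}\right) + \frac{382 \frac{1}{-46}}{\left(-15\right)^{\frac{5}{2}}} = 1317 + \frac{382 \left(- \frac{1}{46}\right)}{225 i \sqrt{15}} = 1317 - \frac{191 \left(- \frac{i \sqrt{15}}{3375}\right)}{23} = 1317 + \frac{191 i \sqrt{15}}{77625}$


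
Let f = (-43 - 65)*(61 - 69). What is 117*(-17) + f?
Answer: -1125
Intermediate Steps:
f = 864 (f = -108*(-8) = 864)
117*(-17) + f = 117*(-17) + 864 = -1989 + 864 = -1125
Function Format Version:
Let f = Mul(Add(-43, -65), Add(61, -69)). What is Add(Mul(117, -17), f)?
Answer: -1125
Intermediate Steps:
f = 864 (f = Mul(-108, -8) = 864)
Add(Mul(117, -17), f) = Add(Mul(117, -17), 864) = Add(-1989, 864) = -1125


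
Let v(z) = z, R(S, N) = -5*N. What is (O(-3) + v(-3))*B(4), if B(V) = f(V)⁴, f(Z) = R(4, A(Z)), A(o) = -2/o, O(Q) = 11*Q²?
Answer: 3750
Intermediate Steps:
f(Z) = 10/Z (f(Z) = -(-10)/Z = 10/Z)
B(V) = 10000/V⁴ (B(V) = (10/V)⁴ = 10000/V⁴)
(O(-3) + v(-3))*B(4) = (11*(-3)² - 3)*(10000/4⁴) = (11*9 - 3)*(10000*(1/256)) = (99 - 3)*(625/16) = 96*(625/16) = 3750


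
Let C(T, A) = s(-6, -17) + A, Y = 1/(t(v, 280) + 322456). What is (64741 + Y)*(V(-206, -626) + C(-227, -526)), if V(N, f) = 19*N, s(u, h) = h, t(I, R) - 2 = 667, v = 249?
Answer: -93237924585082/323125 ≈ -2.8855e+8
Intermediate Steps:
t(I, R) = 669 (t(I, R) = 2 + 667 = 669)
Y = 1/323125 (Y = 1/(669 + 322456) = 1/323125 ≈ 3.0948e-6)
C(T, A) = -17 + A
(64741 + Y)*(V(-206, -626) + C(-227, -526)) = (64741 + 1/323125)*(19*(-206) + (-17 - 526)) = 20919435626*(-3914 - 543)/323125 = (20919435626/323125)*(-4457) = -93237924585082/323125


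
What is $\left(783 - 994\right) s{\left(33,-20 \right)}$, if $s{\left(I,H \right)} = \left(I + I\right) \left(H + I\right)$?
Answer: $-181038$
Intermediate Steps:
$s{\left(I,H \right)} = 2 I \left(H + I\right)$
$\left(783 - 994\right) s{\left(33,-20 \right)} = \left(783 - 994\right) 2 \cdot 33 \left(-20 + 33\right) = - 211 \cdot 2 \cdot 33 \cdot 13 = \left(-211\right) 858 = -181038$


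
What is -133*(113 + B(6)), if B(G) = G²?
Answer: -19817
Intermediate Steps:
-133*(113 + B(6)) = -133*(113 + 6²) = -133*(113 + 36) = -133*149 = -19817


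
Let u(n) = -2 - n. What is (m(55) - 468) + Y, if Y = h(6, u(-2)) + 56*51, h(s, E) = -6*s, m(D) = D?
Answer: 2407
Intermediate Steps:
Y = 2820 (Y = -6*6 + 56*51 = -36 + 2856 = 2820)
(m(55) - 468) + Y = (55 - 468) + 2820 = -413 + 2820 = 2407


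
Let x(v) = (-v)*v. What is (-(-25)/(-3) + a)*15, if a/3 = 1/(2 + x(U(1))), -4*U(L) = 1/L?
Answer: -3155/31 ≈ -101.77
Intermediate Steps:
U(L) = -1/(4*L)
x(v) = -v²
a = 48/31 (a = 3/(2 - (-¼/1)²) = 3/(2 - (-¼*1)²) = 3/(2 - (-¼)²) = 3/(2 - 1*1/16) = 3/(2 - 1/16) = 3/(31/16) = 3*(16/31) = 48/31 ≈ 1.5484)
(-(-25)/(-3) + a)*15 = (-(-25)/(-3) + 48/31)*15 = (-(-25)*(-1)/3 + 48/31)*15 = (-5*5/3 + 48/31)*15 = (-25/3 + 48/31)*15 = -631/93*15 = -3155/31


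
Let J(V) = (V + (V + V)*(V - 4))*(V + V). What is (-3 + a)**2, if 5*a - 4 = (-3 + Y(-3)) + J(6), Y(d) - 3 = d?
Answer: 119716/25 ≈ 4788.6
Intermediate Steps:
Y(d) = 3 + d
J(V) = 2*V*(V + 2*V*(-4 + V)) (J(V) = (V + (2*V)*(-4 + V))*(2*V) = (V + 2*V*(-4 + V))*(2*V) = 2*V*(V + 2*V*(-4 + V)))
a = 361/5 (a = 4/5 + ((-3 + (3 - 3)) + 6**2*(-14 + 4*6))/5 = 4/5 + ((-3 + 0) + 36*(-14 + 24))/5 = 4/5 + (-3 + 36*10)/5 = 4/5 + (-3 + 360)/5 = 4/5 + (1/5)*357 = 4/5 + 357/5 = 361/5 ≈ 72.200)
(-3 + a)**2 = (-3 + 361/5)**2 = (346/5)**2 = 119716/25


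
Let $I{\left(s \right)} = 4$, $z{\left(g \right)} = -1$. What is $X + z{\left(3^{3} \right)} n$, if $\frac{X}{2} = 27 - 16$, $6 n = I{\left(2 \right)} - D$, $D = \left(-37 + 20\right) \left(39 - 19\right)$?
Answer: $- \frac{106}{3} \approx -35.333$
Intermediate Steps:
$D = -340$ ($D = \left(-17\right) 20 = -340$)
$n = \frac{172}{3}$ ($n = \frac{4 - -340}{6} = \frac{4 + 340}{6} = \frac{1}{6} \cdot 344 = \frac{172}{3} \approx 57.333$)
$X = 22$ ($X = 2 \left(27 - 16\right) = 2 \cdot 11 = 22$)
$X + z{\left(3^{3} \right)} n = 22 - \frac{172}{3} = - \frac{106}{3}$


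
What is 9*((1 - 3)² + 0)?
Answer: 36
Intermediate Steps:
9*((1 - 3)² + 0) = 9*((-2)² + 0) = 9*(4 + 0) = 9*4 = 36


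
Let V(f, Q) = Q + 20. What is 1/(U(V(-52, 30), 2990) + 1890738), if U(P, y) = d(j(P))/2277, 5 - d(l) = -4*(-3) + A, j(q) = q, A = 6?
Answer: 2277/4305210413 ≈ 5.2889e-7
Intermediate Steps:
V(f, Q) = 20 + Q
d(l) = -13 (d(l) = 5 - (-4*(-3) + 6) = 5 - (12 + 6) = 5 - 1*18 = 5 - 18 = -13)
U(P, y) = -13/2277
1/(U(V(-52, 30), 2990) + 1890738) = 1/(-13/2277 + 1890738) = 1/(4305210413/2277) = 2277/4305210413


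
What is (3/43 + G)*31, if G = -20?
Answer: -26567/43 ≈ -617.84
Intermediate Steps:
(3/43 + G)*31 = (3/43 - 20)*31 = -857/43*31 = -26567/43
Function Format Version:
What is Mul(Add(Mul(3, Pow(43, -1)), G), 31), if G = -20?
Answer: Rational(-26567, 43) ≈ -617.84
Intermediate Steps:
Mul(Add(Mul(3, Pow(43, -1)), G), 31) = Mul(Add(Mul(3, Pow(43, -1)), -20), 31) = Mul(Add(Mul(3, Rational(1, 43)), -20), 31) = Mul(Add(Rational(3, 43), -20), 31) = Mul(Rational(-857, 43), 31) = Rational(-26567, 43)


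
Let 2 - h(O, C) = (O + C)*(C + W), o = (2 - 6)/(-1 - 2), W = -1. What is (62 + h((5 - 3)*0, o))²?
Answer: 327184/81 ≈ 4039.3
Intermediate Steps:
o = 4/3 (o = -4/(-3) = -4*(-⅓) = 4/3 ≈ 1.3333)
h(O, C) = 2 - (-1 + C)*(C + O) (h(O, C) = 2 - (O + C)*(C - 1) = 2 - (C + O)*(-1 + C) = 2 - (-1 + C)*(C + O))
(62 + h((5 - 3)*0, o))² = (62 + (2 + 4/3 + (5 - 3)*0 - (4/3)² - 1*4/3*(5 - 3)*0))² = (62 + (2 + 4/3 + 2*0 - 1*16/9 - 1*4/3*2*0))² = (62 + (2 + 4/3 + 0 - 16/9 - 1*4/3*0))² = (62 + (2 + 4/3 + 0 - 16/9 + 0))² = (62 + 14/9)² = (572/9)² = 327184/81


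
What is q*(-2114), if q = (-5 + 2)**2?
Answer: -19026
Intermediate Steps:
q = 9 (q = (-3)**2 = 9)
q*(-2114) = 9*(-2114) = -19026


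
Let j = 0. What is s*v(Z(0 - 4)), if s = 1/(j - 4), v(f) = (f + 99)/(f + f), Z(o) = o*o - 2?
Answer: -113/112 ≈ -1.0089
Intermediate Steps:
Z(o) = -2 + o² (Z(o) = o² - 2 = -2 + o²)
v(f) = (99 + f)/(2*f) (v(f) = (99 + f)/((2*f)) = (99 + f)*(1/(2*f)) = (99 + f)/(2*f))
s = -¼ (s = 1/(0 - 4) = 1/(-4) = -¼ ≈ -0.25000)
s*v(Z(0 - 4)) = -(99 + (-2 + (0 - 4)²))/(8*(-2 + (0 - 4)²)) = -(99 + (-2 + (-4)²))/(8*(-2 + (-4)²)) = -(99 + (-2 + 16))/(8*(-2 + 16)) = -(99 + 14)/(8*14) = -113/(8*14) = -¼*113/28 = -113/112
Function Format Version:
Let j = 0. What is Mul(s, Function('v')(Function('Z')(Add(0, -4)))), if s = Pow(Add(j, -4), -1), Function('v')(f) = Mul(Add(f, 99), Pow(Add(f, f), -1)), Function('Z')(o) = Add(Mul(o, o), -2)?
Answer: Rational(-113, 112) ≈ -1.0089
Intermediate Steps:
Function('Z')(o) = Add(-2, Pow(o, 2)) (Function('Z')(o) = Add(Pow(o, 2), -2) = Add(-2, Pow(o, 2)))
Function('v')(f) = Mul(Rational(1, 2), Pow(f, -1), Add(99, f)) (Function('v')(f) = Mul(Add(99, f), Pow(Mul(2, f), -1)) = Mul(Add(99, f), Mul(Rational(1, 2), Pow(f, -1))) = Mul(Rational(1, 2), Pow(f, -1), Add(99, f)))
s = Rational(-1, 4) (s = Pow(Add(0, -4), -1) = Pow(-4, -1) = Rational(-1, 4) ≈ -0.25000)
Mul(s, Function('v')(Function('Z')(Add(0, -4)))) = Mul(Rational(-1, 4), Mul(Rational(1, 2), Pow(Add(-2, Pow(Add(0, -4), 2)), -1), Add(99, Add(-2, Pow(Add(0, -4), 2))))) = Mul(Rational(-1, 4), Mul(Rational(1, 2), Pow(Add(-2, Pow(-4, 2)), -1), Add(99, Add(-2, Pow(-4, 2))))) = Mul(Rational(-1, 4), Mul(Rational(1, 2), Pow(Add(-2, 16), -1), Add(99, Add(-2, 16)))) = Mul(Rational(-1, 4), Mul(Rational(1, 2), Pow(14, -1), Add(99, 14))) = Mul(Rational(-1, 4), Mul(Rational(1, 2), Rational(1, 14), 113)) = Mul(Rational(-1, 4), Rational(113, 28)) = Rational(-113, 112)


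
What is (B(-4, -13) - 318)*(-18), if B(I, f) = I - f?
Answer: 5562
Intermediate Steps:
(B(-4, -13) - 318)*(-18) = ((-4 - 1*(-13)) - 318)*(-18) = ((-4 + 13) - 318)*(-18) = (9 - 318)*(-18) = -309*(-18) = 5562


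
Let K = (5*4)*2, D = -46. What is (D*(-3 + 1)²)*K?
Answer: -7360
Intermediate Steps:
K = 40 (K = 20*2 = 40)
(D*(-3 + 1)²)*K = -46*(-3 + 1)²*40 = -46*(-2)²*40 = -46*4*40 = -184*40 = -7360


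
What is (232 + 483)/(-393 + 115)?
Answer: -715/278 ≈ -2.5719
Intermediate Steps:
(232 + 483)/(-393 + 115) = 715/(-278) = 715*(-1/278) = -715/278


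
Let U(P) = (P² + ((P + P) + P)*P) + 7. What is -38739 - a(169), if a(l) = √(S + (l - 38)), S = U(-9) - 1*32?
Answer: -38739 - √430 ≈ -38760.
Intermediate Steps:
U(P) = 7 + 4*P² (U(P) = (P² + (2*P + P)*P) + 7 = (P² + (3*P)*P) + 7 = (P² + 3*P²) + 7 = 4*P² + 7 = 7 + 4*P²)
S = 299 (S = (7 + 4*(-9)²) - 1*32 = (7 + 4*81) - 32 = (7 + 324) - 32 = 331 - 32 = 299)
a(l) = √(261 + l) (a(l) = √(299 + (l - 38)) = √(299 + (-38 + l)) = √(261 + l))
-38739 - a(169) = -38739 - √(261 + 169) = -38739 - √430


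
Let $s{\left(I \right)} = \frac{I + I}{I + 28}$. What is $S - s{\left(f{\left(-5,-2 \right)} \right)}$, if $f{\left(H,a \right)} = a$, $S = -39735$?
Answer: $- \frac{516553}{13} \approx -39735.0$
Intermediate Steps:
$s{\left(I \right)} = \frac{2 I}{28 + I}$
$S - s{\left(f{\left(-5,-2 \right)} \right)} = -39735 - 2 \left(-2\right) \frac{1}{28 - 2} = -39735 - 2 \left(-2\right) \frac{1}{26} = -39735 - - \frac{2}{13} = -39735 + \frac{2}{13} = - \frac{516553}{13}$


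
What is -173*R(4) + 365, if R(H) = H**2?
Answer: -2403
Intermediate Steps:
-173*R(4) + 365 = -173*4**2 + 365 = -173*16 + 365 = -2768 + 365 = -2403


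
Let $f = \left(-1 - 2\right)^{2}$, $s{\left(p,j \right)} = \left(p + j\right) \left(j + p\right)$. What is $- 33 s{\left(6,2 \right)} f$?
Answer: $-19008$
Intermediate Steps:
$s{\left(p,j \right)} = \left(j + p\right)^{2}$ ($s{\left(p,j \right)} = \left(j + p\right) \left(j + p\right) = \left(j + p\right)^{2}$)
$f = 9$ ($f = \left(-3\right)^{2} = 9$)
$- 33 s{\left(6,2 \right)} f = - 33 \left(2 + 6\right)^{2} \cdot 9 = - 33 \cdot 8^{2} \cdot 9 = \left(-33\right) 64 \cdot 9 = \left(-2112\right) 9 = -19008$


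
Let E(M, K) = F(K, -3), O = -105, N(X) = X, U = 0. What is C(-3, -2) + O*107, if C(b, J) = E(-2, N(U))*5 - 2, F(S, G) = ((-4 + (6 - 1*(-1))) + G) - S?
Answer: -11237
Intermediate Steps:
F(S, G) = 3 + G - S (F(S, G) = ((-4 + (6 + 1)) + G) - S = ((-4 + 7) + G) - S = (3 + G) - S = 3 + G - S)
E(M, K) = -K (E(M, K) = 3 - 3 - K = -K)
C(b, J) = -2 (C(b, J) = -1*0*5 - 2 = 0*5 - 2 = 0 - 2 = -2)
C(-3, -2) + O*107 = -2 - 105*107 = -2 - 11235 = -11237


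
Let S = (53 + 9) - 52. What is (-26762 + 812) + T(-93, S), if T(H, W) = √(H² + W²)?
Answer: -25950 + √8749 ≈ -25856.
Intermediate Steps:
S = 10 (S = 62 - 52 = 10)
(-26762 + 812) + T(-93, S) = (-26762 + 812) + √((-93)² + 10²) = -25950 + √(8649 + 100) = -25950 + √8749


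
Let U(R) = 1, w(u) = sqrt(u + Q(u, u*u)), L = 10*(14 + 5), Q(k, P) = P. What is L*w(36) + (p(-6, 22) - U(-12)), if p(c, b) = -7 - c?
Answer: -2 + 1140*sqrt(37) ≈ 6932.4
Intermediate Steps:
L = 190 (L = 10*19 = 190)
w(u) = sqrt(u + u**2) (w(u) = sqrt(u + u*u) = sqrt(u + u**2))
L*w(36) + (p(-6, 22) - U(-12)) = 190*sqrt(36*(1 + 36)) + ((-7 - 1*(-6)) - 1*1) = 190*sqrt(36*37) + ((-7 + 6) - 1) = 190*sqrt(1332) + (-1 - 1) = 190*(6*sqrt(37)) - 2 = 1140*sqrt(37) - 2 = -2 + 1140*sqrt(37)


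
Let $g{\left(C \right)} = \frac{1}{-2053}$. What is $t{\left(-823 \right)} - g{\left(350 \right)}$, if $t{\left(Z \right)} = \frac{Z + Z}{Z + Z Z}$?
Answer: $- \frac{1642}{843783} \approx -0.001946$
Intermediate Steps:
$t{\left(Z \right)} = \frac{2 Z}{Z + Z^{2}}$
$g{\left(C \right)} = - \frac{1}{2053}$
$t{\left(-823 \right)} - g{\left(350 \right)} = \frac{2}{1 - 823} - - \frac{1}{2053} = \frac{2}{-822} + \frac{1}{2053} = 2 \left(- \frac{1}{822}\right) + \frac{1}{2053} = - \frac{1}{411} + \frac{1}{2053} = - \frac{1642}{843783}$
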